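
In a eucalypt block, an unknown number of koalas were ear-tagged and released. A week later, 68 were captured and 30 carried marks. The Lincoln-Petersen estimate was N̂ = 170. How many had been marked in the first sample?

M = 75

From N = M·C/R: M = N·R / C = 170·30 / 68 = 5100 / 68 = 75.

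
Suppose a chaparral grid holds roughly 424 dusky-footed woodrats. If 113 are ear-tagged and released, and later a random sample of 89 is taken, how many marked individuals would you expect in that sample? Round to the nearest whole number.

The marked fraction of the population is 113/424, so in a sample of 89 expect C·(M/N) marked.
E[R] = 113 × 89 / 424 = 10057 / 424 ≈ 23.7 → 24

expected recaptures ≈ 24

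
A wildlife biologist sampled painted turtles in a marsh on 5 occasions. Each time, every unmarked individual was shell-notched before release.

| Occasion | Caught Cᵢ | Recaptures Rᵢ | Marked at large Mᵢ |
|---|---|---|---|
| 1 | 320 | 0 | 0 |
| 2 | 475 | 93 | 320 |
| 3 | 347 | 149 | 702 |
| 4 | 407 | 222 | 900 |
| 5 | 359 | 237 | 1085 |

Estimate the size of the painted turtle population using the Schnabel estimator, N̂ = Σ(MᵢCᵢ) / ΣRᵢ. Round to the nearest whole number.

N ≈ 1643

Σ MᵢCᵢ = 0·320 + 320·475 + 702·347 + 900·407 + 1085·359 = 0 + 152000 + 243594 + 366300 + 389515 = 1151409
Σ Rᵢ = 0 + 93 + 149 + 222 + 237 = 701
N̂ = 1151409 / 701 ≈ 1642.5 → 1643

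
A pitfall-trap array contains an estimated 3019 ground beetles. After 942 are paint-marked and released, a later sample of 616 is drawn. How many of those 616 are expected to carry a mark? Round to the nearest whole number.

Expected recaptures E[R] = M·C / N.
E[R] = 942 × 616 / 3019 = 580272 / 3019 ≈ 192.2 → 192

expected recaptures ≈ 192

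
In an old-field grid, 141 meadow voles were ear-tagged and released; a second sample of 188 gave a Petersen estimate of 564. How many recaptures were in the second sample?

From N = M·C/R: R = M·C / N = 141·188 / 564 = 26508 / 564 = 47.

R = 47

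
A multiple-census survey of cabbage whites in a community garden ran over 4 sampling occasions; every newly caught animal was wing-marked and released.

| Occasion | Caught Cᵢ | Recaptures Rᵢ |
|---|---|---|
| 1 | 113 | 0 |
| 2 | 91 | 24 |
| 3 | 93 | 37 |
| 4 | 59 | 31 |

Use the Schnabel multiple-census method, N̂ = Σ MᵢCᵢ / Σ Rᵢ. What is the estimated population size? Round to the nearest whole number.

N ≈ 445

Marked at large before each occasion: Mᵢ = Σⱼ<ᵢ (Cⱼ − Rⱼ) → M1=0, M2=113, M3=180, M4=236
Σ MᵢCᵢ = 0·113 + 113·91 + 180·93 + 236·59 = 0 + 10283 + 16740 + 13924 = 40947
Σ Rᵢ = 0 + 24 + 37 + 31 = 92
N̂ = 40947 / 92 ≈ 445.1 → 445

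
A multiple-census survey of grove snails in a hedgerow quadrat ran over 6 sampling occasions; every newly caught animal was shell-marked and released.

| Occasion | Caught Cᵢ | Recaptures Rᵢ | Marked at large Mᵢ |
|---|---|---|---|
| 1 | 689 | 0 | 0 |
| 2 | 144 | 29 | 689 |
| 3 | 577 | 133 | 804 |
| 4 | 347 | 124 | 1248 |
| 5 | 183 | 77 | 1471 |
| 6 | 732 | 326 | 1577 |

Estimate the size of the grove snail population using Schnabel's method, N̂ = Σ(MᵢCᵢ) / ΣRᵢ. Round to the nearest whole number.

N ≈ 3512

Σ MᵢCᵢ = 0·689 + 689·144 + 804·577 + 1248·347 + 1471·183 + 1577·732 = 0 + 99216 + 463908 + 433056 + 269193 + 1154364 = 2419737
Σ Rᵢ = 0 + 29 + 133 + 124 + 77 + 326 = 689
N̂ = 2419737 / 689 ≈ 3512.0 → 3512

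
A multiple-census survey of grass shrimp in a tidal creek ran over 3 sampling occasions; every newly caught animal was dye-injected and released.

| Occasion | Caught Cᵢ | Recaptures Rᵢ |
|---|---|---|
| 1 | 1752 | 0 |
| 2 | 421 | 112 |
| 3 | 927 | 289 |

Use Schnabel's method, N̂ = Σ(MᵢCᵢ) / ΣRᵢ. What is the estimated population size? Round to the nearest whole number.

Marked at large before each occasion: Mᵢ = Σⱼ<ᵢ (Cⱼ − Rⱼ) → M1=0, M2=1752, M3=2061
Σ MᵢCᵢ = 0·1752 + 1752·421 + 2061·927 = 0 + 737592 + 1910547 = 2648139
Σ Rᵢ = 0 + 112 + 289 = 401
N̂ = 2648139 / 401 ≈ 6603.8 → 6604

N ≈ 6604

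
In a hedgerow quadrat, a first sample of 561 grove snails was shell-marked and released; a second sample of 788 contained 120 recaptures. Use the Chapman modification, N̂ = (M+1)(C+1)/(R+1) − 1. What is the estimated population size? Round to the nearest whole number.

N ≈ 3664

N̂ = (561+1)(788+1)/(120+1) − 1 = 562·789/121 − 1
= 443418/121 − 1 ≈ 3664.6 − 1 ≈ 3663.6 → 3664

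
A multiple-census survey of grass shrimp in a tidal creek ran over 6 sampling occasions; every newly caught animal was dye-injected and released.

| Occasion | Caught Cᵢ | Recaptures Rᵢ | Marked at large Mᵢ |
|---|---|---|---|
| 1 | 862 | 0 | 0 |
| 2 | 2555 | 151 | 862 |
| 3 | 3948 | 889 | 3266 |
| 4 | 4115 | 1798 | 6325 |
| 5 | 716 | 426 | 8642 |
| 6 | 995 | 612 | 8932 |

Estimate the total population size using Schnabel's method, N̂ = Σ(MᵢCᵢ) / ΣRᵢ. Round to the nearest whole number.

N ≈ 14,499

Σ MᵢCᵢ = 0·862 + 862·2555 + 3266·3948 + 6325·4115 + 8642·716 + 8932·995 = 0 + 2202410 + 12894168 + 26027375 + 6187672 + 8887340 = 56198965
Σ Rᵢ = 0 + 151 + 889 + 1798 + 426 + 612 = 3876
N̂ = 56198965 / 3876 ≈ 14499.2 → 14499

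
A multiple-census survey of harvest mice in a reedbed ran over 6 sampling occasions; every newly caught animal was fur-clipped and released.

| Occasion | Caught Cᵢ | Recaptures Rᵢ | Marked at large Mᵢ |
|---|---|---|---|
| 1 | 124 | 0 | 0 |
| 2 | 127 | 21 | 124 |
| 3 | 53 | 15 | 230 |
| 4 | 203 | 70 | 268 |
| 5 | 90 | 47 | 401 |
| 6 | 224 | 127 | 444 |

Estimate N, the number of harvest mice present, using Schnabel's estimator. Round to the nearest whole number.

Σ MᵢCᵢ = 0·124 + 124·127 + 230·53 + 268·203 + 401·90 + 444·224 = 0 + 15748 + 12190 + 54404 + 36090 + 99456 = 217888
Σ Rᵢ = 0 + 21 + 15 + 70 + 47 + 127 = 280
N̂ = 217888 / 280 ≈ 778.2 → 778

N ≈ 778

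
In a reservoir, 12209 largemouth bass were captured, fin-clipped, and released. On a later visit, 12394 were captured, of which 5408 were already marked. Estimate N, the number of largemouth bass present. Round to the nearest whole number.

N ≈ 27,980

N = (12209 × 12394) / 5408 = 151318346 / 5408 ≈ 27980.46 → 27980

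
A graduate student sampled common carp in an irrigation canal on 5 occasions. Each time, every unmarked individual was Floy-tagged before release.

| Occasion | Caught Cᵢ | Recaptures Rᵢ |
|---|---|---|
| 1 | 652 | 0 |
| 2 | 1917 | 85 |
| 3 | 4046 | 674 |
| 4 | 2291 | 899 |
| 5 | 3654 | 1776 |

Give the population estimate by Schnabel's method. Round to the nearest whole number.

N ≈ 14,910

Marked at large before each occasion: Mᵢ = Σⱼ<ᵢ (Cⱼ − Rⱼ) → M1=0, M2=652, M3=2484, M4=5856, M5=7248
Σ MᵢCᵢ = 0·652 + 652·1917 + 2484·4046 + 5856·2291 + 7248·3654 = 0 + 1249884 + 10050264 + 13416096 + 26484192 = 51200436
Σ Rᵢ = 0 + 85 + 674 + 899 + 1776 = 3434
N̂ = 51200436 / 3434 ≈ 14909.9 → 14910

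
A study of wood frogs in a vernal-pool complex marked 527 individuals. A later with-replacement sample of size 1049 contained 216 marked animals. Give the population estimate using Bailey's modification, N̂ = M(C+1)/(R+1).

N = 2550

N̂ = 527·(1049+1)/(216+1) = 527·1050/217 = 553350/217 = 2550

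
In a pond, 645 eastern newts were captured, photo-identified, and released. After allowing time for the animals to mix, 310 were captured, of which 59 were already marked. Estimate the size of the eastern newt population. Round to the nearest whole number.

If marked individuals mix randomly, R/C ≈ M/N, giving N ≈ M·C/R.
N = (645 × 310) / 59 = 199950 / 59 ≈ 3389.0 → 3389

N ≈ 3389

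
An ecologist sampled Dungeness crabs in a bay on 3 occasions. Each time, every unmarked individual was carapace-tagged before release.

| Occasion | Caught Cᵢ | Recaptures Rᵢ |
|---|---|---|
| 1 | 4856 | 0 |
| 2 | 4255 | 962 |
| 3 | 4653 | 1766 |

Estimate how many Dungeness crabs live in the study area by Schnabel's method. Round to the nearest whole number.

N ≈ 21,473

Marked at large before each occasion: Mᵢ = Σⱼ<ᵢ (Cⱼ − Rⱼ) → M1=0, M2=4856, M3=8149
Σ MᵢCᵢ = 0·4856 + 4856·4255 + 8149·4653 = 0 + 20662280 + 37917297 = 58579577
Σ Rᵢ = 0 + 962 + 1766 = 2728
N̂ = 58579577 / 2728 ≈ 21473.45 → 21473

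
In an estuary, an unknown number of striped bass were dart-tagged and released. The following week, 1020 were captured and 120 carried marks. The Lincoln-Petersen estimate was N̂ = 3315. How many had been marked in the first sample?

From N = M·C/R: M = N·R / C = 3315·120 / 1020 = 397800 / 1020 = 390.

M = 390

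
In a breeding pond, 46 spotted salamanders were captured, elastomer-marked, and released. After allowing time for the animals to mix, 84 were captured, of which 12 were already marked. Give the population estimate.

Lincoln-Petersen assumes M/N = R/C, so N = M·C / R.
N = (46 × 84) / 12 = 3864 / 12 = 322

N = 322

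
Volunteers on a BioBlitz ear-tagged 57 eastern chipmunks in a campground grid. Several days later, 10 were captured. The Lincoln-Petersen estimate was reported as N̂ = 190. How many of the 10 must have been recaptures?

From N = M·C/R: R = M·C / N = 57·10 / 190 = 570 / 190 = 3.

R = 3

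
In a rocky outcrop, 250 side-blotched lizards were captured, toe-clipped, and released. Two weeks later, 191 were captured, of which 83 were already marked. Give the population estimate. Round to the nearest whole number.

If marked individuals mix randomly, R/C ≈ M/N, giving N ≈ M·C/R.
N = (250 × 191) / 83 = 47750 / 83 ≈ 575.3 → 575

N ≈ 575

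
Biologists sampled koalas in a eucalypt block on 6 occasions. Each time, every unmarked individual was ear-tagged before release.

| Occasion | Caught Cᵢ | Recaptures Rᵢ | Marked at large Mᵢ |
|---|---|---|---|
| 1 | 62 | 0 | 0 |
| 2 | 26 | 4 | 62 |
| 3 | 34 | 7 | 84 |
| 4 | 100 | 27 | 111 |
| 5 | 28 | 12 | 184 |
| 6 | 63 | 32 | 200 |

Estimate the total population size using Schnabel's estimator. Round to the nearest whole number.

N ≈ 406

Σ MᵢCᵢ = 0·62 + 62·26 + 84·34 + 111·100 + 184·28 + 200·63 = 0 + 1612 + 2856 + 11100 + 5152 + 12600 = 33320
Σ Rᵢ = 0 + 4 + 7 + 27 + 12 + 32 = 82
N̂ = 33320 / 82 ≈ 406.3 → 406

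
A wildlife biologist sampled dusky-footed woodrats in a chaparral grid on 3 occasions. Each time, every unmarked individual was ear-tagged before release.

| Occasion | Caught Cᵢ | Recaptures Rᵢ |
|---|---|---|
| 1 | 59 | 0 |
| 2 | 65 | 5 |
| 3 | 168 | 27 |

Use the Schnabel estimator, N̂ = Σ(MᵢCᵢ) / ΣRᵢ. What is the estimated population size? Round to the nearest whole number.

N ≈ 745

Marked at large before each occasion: Mᵢ = Σⱼ<ᵢ (Cⱼ − Rⱼ) → M1=0, M2=59, M3=119
Σ MᵢCᵢ = 0·59 + 59·65 + 119·168 = 0 + 3835 + 19992 = 23827
Σ Rᵢ = 0 + 5 + 27 = 32
N̂ = 23827 / 32 ≈ 744.6 → 745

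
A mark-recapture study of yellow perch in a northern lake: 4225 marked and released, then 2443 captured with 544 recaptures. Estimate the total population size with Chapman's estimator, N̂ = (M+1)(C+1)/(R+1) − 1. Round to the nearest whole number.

N̂ = (4225+1)(2443+1)/(544+1) − 1 = 4226·2444/545 − 1
= 10328344/545 − 1 ≈ 18951.1 − 1 ≈ 18950.1 → 18950

N ≈ 18,950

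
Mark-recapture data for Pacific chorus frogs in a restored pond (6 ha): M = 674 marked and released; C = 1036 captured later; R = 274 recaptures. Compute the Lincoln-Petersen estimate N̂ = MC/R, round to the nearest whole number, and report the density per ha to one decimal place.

N̂ = 674·1036/274 = 698264/274 ≈ 2548.4 → 2548
Density = N̂ / area = 2548 / 6 ≈ 424.67 → 424.7 per ha

density ≈ 424.7 Pacific chorus frogs per ha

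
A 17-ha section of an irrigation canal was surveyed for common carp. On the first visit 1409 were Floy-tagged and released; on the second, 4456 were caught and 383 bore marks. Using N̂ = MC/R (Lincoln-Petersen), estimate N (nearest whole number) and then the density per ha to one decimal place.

N̂ = 1409·4456/383 = 6278504/383 ≈ 16393.0 → 16393
Density = N̂ / area = 16393 / 17 ≈ 964.29 → 964.3 per ha

density ≈ 964.3 common carp per ha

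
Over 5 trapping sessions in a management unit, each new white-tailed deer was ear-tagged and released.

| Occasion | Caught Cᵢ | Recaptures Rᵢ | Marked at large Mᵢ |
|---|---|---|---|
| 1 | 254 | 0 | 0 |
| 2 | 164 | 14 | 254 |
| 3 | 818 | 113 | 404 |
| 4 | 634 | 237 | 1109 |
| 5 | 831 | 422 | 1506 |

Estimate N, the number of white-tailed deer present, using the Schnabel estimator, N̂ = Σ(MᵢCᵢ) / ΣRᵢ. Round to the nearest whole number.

N ≈ 2960

Σ MᵢCᵢ = 0·254 + 254·164 + 404·818 + 1109·634 + 1506·831 = 0 + 41656 + 330472 + 703106 + 1251486 = 2326720
Σ Rᵢ = 0 + 14 + 113 + 237 + 422 = 786
N̂ = 2326720 / 786 ≈ 2960.2 → 2960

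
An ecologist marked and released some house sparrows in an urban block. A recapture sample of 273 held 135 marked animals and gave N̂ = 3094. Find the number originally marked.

From N = M·C/R: M = N·R / C = 3094·135 / 273 = 417690 / 273 = 1530.

M = 1530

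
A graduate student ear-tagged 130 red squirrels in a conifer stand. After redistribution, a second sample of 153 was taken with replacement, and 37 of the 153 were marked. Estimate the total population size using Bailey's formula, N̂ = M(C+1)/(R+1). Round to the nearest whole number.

N̂ = 130·(153+1)/(37+1) = 130·154/38 = 20020/38 ≈ 526.8 → 527

N ≈ 527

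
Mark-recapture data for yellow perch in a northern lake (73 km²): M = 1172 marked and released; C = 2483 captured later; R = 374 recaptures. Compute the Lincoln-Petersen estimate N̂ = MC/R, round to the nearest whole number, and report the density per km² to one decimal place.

N̂ = 1172·2483/374 = 2910076/374 ≈ 7781.0 → 7781
Density = N̂ / area = 7781 / 73 ≈ 106.59 → 106.6 per km²

density ≈ 106.6 yellow perch per km²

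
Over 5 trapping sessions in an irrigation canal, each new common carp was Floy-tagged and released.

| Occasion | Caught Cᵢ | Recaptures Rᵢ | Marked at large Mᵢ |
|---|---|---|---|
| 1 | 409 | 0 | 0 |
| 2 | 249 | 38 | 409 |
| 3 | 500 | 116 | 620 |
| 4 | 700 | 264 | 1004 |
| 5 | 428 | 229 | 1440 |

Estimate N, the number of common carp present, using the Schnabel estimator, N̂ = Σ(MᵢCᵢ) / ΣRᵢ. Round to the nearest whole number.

Σ MᵢCᵢ = 0·409 + 409·249 + 620·500 + 1004·700 + 1440·428 = 0 + 101841 + 310000 + 702800 + 616320 = 1730961
Σ Rᵢ = 0 + 38 + 116 + 264 + 229 = 647
N̂ = 1730961 / 647 ≈ 2675.4 → 2675

N ≈ 2675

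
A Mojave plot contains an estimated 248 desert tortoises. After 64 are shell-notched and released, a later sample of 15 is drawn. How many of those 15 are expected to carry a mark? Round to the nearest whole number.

Expected recaptures E[R] = M·C / N.
E[R] = 64 × 15 / 248 = 960 / 248 ≈ 3.9 → 4

expected recaptures ≈ 4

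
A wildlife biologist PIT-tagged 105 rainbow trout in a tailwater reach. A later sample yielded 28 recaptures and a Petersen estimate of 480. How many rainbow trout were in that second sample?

C = 128

From N = M·C/R: C = N·R / M = 480·28 / 105 = 13440 / 105 = 128.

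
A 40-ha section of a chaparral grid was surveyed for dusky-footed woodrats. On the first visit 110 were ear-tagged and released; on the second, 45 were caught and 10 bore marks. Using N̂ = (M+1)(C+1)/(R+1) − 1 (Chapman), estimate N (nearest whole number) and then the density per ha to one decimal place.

N̂ = 111·46/11 − 1 = 5106/11 − 1 ≈ 463.2 → 463
Density = N̂ / area = 463 / 40 ≈ 11.57 → 11.6 per ha

density ≈ 11.6 dusky-footed woodrats per ha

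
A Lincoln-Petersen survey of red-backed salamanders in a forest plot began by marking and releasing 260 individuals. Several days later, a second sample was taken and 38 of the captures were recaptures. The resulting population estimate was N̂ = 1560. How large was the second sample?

From N = M·C/R: C = N·R / M = 1560·38 / 260 = 59280 / 260 = 228.

C = 228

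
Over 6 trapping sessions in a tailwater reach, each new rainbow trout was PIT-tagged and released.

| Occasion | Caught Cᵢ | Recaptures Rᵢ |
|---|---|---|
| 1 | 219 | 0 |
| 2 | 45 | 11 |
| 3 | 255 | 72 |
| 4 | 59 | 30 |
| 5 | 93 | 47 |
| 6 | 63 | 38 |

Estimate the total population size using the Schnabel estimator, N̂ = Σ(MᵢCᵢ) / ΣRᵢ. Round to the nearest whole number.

Marked at large before each occasion: Mᵢ = Σⱼ<ᵢ (Cⱼ − Rⱼ) → M1=0, M2=219, M3=253, M4=436, M5=465, M6=511
Σ MᵢCᵢ = 0·219 + 219·45 + 253·255 + 436·59 + 465·93 + 511·63 = 0 + 9855 + 64515 + 25724 + 43245 + 32193 = 175532
Σ Rᵢ = 0 + 11 + 72 + 30 + 47 + 38 = 198
N̂ = 175532 / 198 ≈ 886.5 → 887

N ≈ 887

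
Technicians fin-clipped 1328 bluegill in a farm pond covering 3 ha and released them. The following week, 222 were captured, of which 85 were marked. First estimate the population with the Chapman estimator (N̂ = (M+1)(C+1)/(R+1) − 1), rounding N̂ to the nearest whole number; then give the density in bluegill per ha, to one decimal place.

N̂ = 1329·223/86 − 1 = 296367/86 − 1 ≈ 3445.1 → 3445
Density = N̂ / area = 3445 / 3 ≈ 1148.33 → 1148.3 per ha

density ≈ 1148.3 bluegill per ha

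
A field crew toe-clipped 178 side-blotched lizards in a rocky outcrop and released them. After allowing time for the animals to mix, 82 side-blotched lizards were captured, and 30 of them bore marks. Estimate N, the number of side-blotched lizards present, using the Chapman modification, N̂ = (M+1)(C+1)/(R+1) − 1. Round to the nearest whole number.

N ≈ 478

N̂ = (178+1)(82+1)/(30+1) − 1 = 179·83/31 − 1
= 14857/31 − 1 ≈ 479.3 − 1 ≈ 478.3 → 478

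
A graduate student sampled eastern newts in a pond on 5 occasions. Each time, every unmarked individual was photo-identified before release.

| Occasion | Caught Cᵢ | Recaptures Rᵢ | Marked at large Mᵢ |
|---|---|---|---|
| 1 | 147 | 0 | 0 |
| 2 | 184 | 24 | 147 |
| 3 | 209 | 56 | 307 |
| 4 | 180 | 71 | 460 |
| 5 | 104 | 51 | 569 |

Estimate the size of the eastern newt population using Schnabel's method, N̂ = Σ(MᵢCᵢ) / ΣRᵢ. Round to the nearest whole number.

Σ MᵢCᵢ = 0·147 + 147·184 + 307·209 + 460·180 + 569·104 = 0 + 27048 + 64163 + 82800 + 59176 = 233187
Σ Rᵢ = 0 + 24 + 56 + 71 + 51 = 202
N̂ = 233187 / 202 ≈ 1154.4 → 1154

N ≈ 1154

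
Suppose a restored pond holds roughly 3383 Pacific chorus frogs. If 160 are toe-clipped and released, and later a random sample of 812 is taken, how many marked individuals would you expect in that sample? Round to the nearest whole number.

expected recaptures ≈ 38

Expected recaptures E[R] = M·C / N.
E[R] = 160 × 812 / 3383 = 129920 / 3383 ≈ 38.4 → 38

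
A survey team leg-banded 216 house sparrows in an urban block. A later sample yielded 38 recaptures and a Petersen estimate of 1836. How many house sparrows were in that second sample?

From N = M·C/R: C = N·R / M = 1836·38 / 216 = 69768 / 216 = 323.

C = 323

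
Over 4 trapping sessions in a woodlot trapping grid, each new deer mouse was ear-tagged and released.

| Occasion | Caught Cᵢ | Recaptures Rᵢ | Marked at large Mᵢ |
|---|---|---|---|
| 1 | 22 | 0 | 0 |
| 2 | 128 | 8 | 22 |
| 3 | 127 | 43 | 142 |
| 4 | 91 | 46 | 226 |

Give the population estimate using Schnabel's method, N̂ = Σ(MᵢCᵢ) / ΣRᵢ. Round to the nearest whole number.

Σ MᵢCᵢ = 0·22 + 22·128 + 142·127 + 226·91 = 0 + 2816 + 18034 + 20566 = 41416
Σ Rᵢ = 0 + 8 + 43 + 46 = 97
N̂ = 41416 / 97 ≈ 427.0 → 427

N ≈ 427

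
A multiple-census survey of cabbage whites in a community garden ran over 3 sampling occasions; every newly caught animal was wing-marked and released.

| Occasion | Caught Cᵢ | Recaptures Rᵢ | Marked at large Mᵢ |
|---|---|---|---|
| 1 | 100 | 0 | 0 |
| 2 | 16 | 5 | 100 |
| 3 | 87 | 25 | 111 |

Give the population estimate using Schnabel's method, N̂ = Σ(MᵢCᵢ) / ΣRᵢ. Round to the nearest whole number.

Σ MᵢCᵢ = 0·100 + 100·16 + 111·87 = 0 + 1600 + 9657 = 11257
Σ Rᵢ = 0 + 5 + 25 = 30
N̂ = 11257 / 30 ≈ 375.2 → 375

N ≈ 375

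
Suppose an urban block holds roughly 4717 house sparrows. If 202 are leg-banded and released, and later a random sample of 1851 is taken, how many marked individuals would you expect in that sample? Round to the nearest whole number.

The marked fraction of the population is 202/4717, so in a sample of 1851 expect C·(M/N) marked.
E[R] = 202 × 1851 / 4717 = 373902 / 4717 ≈ 79.3 → 79

expected recaptures ≈ 79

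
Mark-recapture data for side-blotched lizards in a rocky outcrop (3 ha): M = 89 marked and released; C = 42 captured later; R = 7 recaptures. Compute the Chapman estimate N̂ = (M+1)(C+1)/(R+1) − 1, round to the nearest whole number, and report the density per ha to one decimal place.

N̂ = 90·43/8 − 1 = 3870/8 − 1 ≈ 482.8 → 483
Density = N̂ / area = 483 / 3 = 161.0 per ha

density ≈ 161.0 side-blotched lizards per ha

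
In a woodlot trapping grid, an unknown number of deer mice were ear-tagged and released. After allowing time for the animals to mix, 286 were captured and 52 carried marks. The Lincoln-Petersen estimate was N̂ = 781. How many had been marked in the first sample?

M = 142

From N = M·C/R: M = N·R / C = 781·52 / 286 = 40612 / 286 = 142.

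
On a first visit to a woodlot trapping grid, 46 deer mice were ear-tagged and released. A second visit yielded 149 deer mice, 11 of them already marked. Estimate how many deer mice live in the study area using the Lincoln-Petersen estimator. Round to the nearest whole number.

N = (46 × 149) / 11 = 6854 / 11 ≈ 623.1 → 623

N ≈ 623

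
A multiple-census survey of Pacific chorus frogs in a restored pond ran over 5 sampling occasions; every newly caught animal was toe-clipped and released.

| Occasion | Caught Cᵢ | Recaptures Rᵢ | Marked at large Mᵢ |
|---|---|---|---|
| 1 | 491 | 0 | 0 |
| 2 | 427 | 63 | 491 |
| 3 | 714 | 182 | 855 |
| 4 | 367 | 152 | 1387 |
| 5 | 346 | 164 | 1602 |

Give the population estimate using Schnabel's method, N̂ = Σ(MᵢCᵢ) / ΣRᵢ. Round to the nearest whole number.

Σ MᵢCᵢ = 0·491 + 491·427 + 855·714 + 1387·367 + 1602·346 = 0 + 209657 + 610470 + 509029 + 554292 = 1883448
Σ Rᵢ = 0 + 63 + 182 + 152 + 164 = 561
N̂ = 1883448 / 561 ≈ 3357.3 → 3357

N ≈ 3357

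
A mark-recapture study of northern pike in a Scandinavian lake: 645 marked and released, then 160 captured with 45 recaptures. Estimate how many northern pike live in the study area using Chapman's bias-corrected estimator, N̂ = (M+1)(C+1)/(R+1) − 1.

N = 2260

N̂ = (645+1)(160+1)/(45+1) − 1 = 646·161/46 − 1
= 104006/46 − 1 = 2261 − 1 = 2260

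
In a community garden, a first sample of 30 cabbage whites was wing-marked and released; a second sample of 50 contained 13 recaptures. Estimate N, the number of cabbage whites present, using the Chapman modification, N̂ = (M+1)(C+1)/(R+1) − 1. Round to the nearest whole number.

N̂ = (30+1)(50+1)/(13+1) − 1 = 31·51/14 − 1
= 1581/14 − 1 ≈ 112.9 − 1 ≈ 111.9 → 112

N ≈ 112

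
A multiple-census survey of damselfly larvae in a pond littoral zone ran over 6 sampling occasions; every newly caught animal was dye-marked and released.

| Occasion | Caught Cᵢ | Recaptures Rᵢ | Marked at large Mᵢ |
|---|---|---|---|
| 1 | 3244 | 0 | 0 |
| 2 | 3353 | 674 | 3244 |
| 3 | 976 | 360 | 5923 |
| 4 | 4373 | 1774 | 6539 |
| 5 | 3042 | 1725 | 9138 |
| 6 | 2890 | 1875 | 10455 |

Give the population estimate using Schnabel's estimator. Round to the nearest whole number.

Σ MᵢCᵢ = 0·3244 + 3244·3353 + 5923·976 + 6539·4373 + 9138·3042 + 10455·2890 = 0 + 10877132 + 5780848 + 28595047 + 27797796 + 30214950 = 103265773
Σ Rᵢ = 0 + 674 + 360 + 1774 + 1725 + 1875 = 6408
N̂ = 103265773 / 6408 ≈ 16115.1 → 16115

N ≈ 16,115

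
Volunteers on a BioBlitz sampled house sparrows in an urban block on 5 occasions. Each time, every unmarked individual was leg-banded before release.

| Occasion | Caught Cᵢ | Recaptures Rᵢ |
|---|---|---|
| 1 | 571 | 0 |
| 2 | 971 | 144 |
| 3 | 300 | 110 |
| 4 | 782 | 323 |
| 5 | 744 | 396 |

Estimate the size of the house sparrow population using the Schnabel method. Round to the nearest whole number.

N ≈ 3842

Marked at large before each occasion: Mᵢ = Σⱼ<ᵢ (Cⱼ − Rⱼ) → M1=0, M2=571, M3=1398, M4=1588, M5=2047
Σ MᵢCᵢ = 0·571 + 571·971 + 1398·300 + 1588·782 + 2047·744 = 0 + 554441 + 419400 + 1241816 + 1522968 = 3738625
Σ Rᵢ = 0 + 144 + 110 + 323 + 396 = 973
N̂ = 3738625 / 973 ≈ 3842.4 → 3842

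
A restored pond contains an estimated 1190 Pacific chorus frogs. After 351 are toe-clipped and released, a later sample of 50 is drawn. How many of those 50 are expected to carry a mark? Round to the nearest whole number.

expected recaptures ≈ 15

Expected recaptures E[R] = M·C / N.
E[R] = 351 × 50 / 1190 = 17550 / 1190 ≈ 14.7 → 15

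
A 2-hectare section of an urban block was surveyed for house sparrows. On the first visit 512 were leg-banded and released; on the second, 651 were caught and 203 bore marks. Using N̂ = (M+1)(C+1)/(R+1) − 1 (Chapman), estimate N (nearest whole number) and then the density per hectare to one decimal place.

density ≈ 819.5 house sparrows per hectare

N̂ = 513·652/204 − 1 = 334476/204 − 1 ≈ 1638.6 → 1639
Density = N̂ / area = 1639 / 2 ≈ 819.50 → 819.5 per hectare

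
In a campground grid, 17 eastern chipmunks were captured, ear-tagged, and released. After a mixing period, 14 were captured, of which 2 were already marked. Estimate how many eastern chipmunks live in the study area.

N = 119

If marked individuals mix randomly, R/C ≈ M/N, giving N ≈ M·C/R.
N = (17 × 14) / 2 = 238 / 2 = 119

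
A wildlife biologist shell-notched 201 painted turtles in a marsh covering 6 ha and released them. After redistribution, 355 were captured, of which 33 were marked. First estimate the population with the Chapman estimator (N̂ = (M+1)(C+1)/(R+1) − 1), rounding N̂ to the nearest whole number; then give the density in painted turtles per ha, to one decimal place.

density ≈ 352.3 painted turtles per ha

N̂ = 202·356/34 − 1 = 71912/34 − 1 ≈ 2114.1 → 2114
Density = N̂ / area = 2114 / 6 ≈ 352.33 → 352.3 per ha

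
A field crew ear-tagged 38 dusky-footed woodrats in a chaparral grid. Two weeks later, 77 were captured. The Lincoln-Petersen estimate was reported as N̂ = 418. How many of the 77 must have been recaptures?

From N = M·C/R: R = M·C / N = 38·77 / 418 = 2926 / 418 = 7.

R = 7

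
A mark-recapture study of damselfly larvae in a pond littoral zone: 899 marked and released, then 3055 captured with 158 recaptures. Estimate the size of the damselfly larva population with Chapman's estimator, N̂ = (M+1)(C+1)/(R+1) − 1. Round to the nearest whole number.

N̂ = (899+1)(3055+1)/(158+1) − 1 = 900·3056/159 − 1
= 2750400/159 − 1 ≈ 17298.1 − 1 ≈ 17297.1 → 17297

N ≈ 17,297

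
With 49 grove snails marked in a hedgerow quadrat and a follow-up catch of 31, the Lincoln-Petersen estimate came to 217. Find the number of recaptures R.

R = 7

From N = M·C/R: R = M·C / N = 49·31 / 217 = 1519 / 217 = 7.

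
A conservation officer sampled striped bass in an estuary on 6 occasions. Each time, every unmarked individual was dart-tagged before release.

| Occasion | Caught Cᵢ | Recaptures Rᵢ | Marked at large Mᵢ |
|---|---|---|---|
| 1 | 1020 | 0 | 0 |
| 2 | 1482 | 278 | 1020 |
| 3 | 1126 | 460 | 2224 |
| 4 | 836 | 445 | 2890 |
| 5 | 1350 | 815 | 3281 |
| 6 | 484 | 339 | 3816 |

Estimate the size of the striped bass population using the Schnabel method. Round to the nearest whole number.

Σ MᵢCᵢ = 0·1020 + 1020·1482 + 2224·1126 + 2890·836 + 3281·1350 + 3816·484 = 0 + 1511640 + 2504224 + 2416040 + 4429350 + 1846944 = 12708198
Σ Rᵢ = 0 + 278 + 460 + 445 + 815 + 339 = 2337
N̂ = 12708198 / 2337 ≈ 5437.8 → 5438

N ≈ 5438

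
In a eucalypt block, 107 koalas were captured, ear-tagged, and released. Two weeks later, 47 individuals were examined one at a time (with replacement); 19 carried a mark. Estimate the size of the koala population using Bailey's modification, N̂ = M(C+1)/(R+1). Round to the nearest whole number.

N̂ = 107·(47+1)/(19+1) = 107·48/20 = 5136/20 ≈ 256.8 → 257

N ≈ 257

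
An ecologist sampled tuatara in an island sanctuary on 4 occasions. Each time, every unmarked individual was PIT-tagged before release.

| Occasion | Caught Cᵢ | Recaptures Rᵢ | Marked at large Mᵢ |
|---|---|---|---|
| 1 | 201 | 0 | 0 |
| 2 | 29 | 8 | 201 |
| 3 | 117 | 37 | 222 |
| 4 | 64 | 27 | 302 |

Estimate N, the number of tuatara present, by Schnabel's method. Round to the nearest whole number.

N ≈ 710

Σ MᵢCᵢ = 0·201 + 201·29 + 222·117 + 302·64 = 0 + 5829 + 25974 + 19328 = 51131
Σ Rᵢ = 0 + 8 + 37 + 27 = 72
N̂ = 51131 / 72 ≈ 710.2 → 710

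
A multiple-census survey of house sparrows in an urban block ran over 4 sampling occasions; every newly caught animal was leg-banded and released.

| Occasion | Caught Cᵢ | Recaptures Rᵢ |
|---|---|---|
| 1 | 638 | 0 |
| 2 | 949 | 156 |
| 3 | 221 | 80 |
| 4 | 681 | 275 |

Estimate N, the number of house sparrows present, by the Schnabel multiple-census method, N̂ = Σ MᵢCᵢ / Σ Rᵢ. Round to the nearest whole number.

N ≈ 3899

Marked at large before each occasion: Mᵢ = Σⱼ<ᵢ (Cⱼ − Rⱼ) → M1=0, M2=638, M3=1431, M4=1572
Σ MᵢCᵢ = 0·638 + 638·949 + 1431·221 + 1572·681 = 0 + 605462 + 316251 + 1070532 = 1992245
Σ Rᵢ = 0 + 156 + 80 + 275 = 511
N̂ = 1992245 / 511 ≈ 3898.7 → 3899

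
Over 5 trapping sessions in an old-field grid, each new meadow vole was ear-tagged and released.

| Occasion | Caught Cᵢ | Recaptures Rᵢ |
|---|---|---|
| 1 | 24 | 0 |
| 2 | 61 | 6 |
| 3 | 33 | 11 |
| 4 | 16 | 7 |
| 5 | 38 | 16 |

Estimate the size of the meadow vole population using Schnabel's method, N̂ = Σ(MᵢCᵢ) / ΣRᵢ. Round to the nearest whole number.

N ≈ 247

Marked at large before each occasion: Mᵢ = Σⱼ<ᵢ (Cⱼ − Rⱼ) → M1=0, M2=24, M3=79, M4=101, M5=110
Σ MᵢCᵢ = 0·24 + 24·61 + 79·33 + 101·16 + 110·38 = 0 + 1464 + 2607 + 1616 + 4180 = 9867
Σ Rᵢ = 0 + 6 + 11 + 7 + 16 = 40
N̂ = 9867 / 40 ≈ 246.7 → 247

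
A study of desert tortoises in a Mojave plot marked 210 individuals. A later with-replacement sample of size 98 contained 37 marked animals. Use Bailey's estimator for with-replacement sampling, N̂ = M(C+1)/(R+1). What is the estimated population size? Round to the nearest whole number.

N̂ = 210·(98+1)/(37+1) = 210·99/38 = 20790/38 ≈ 547.1 → 547

N ≈ 547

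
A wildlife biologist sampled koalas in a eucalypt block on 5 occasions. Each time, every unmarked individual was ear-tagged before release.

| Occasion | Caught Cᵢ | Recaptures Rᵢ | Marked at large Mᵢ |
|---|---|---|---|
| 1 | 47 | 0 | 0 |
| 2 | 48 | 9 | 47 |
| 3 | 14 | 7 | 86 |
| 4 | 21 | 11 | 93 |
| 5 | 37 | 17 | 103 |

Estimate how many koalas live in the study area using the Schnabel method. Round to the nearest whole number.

Σ MᵢCᵢ = 0·47 + 47·48 + 86·14 + 93·21 + 103·37 = 0 + 2256 + 1204 + 1953 + 3811 = 9224
Σ Rᵢ = 0 + 9 + 7 + 11 + 17 = 44
N̂ = 9224 / 44 ≈ 209.6 → 210

N ≈ 210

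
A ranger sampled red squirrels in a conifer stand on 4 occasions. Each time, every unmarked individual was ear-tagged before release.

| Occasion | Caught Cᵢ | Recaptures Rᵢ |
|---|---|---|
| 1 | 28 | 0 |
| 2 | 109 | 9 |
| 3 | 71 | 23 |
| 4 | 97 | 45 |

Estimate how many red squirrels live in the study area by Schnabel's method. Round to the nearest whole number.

N ≈ 379

Marked at large before each occasion: Mᵢ = Σⱼ<ᵢ (Cⱼ − Rⱼ) → M1=0, M2=28, M3=128, M4=176
Σ MᵢCᵢ = 0·28 + 28·109 + 128·71 + 176·97 = 0 + 3052 + 9088 + 17072 = 29212
Σ Rᵢ = 0 + 9 + 23 + 45 = 77
N̂ = 29212 / 77 ≈ 379.4 → 379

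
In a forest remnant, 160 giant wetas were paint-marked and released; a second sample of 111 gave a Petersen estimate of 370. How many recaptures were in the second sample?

From N = M·C/R: R = M·C / N = 160·111 / 370 = 17760 / 370 = 48.

R = 48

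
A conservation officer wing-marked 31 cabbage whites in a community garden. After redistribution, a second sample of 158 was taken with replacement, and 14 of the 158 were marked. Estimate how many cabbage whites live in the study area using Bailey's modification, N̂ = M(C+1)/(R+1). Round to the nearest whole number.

N̂ = 31·(158+1)/(14+1) = 31·159/15 = 4929/15 ≈ 328.6 → 329

N ≈ 329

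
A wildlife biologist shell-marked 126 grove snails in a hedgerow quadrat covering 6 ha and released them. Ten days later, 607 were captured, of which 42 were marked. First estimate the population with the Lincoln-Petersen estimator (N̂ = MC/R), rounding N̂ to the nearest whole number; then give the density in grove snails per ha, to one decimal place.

N̂ = 126·607/42 = 76482/42 = 1821
Density = N̂ / area = 1821 / 6 ≈ 303.50 → 303.5 per ha

density ≈ 303.5 grove snails per ha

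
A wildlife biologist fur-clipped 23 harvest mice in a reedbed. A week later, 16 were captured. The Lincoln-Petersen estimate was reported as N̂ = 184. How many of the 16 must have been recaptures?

R = 2

From N = M·C/R: R = M·C / N = 23·16 / 184 = 368 / 184 = 2.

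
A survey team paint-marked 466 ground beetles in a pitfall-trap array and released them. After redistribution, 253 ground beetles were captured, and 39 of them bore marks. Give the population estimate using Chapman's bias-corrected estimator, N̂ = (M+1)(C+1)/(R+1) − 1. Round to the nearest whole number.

N̂ = (466+1)(253+1)/(39+1) − 1 = 467·254/40 − 1
= 118618/40 − 1 ≈ 2965.4 − 1 ≈ 2964.4 → 2964

N ≈ 2964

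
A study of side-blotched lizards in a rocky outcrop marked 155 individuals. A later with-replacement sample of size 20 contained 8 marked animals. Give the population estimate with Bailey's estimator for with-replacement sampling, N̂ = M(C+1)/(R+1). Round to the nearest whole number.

N ≈ 362

N̂ = 155·(20+1)/(8+1) = 155·21/9 = 3255/9 ≈ 361.7 → 362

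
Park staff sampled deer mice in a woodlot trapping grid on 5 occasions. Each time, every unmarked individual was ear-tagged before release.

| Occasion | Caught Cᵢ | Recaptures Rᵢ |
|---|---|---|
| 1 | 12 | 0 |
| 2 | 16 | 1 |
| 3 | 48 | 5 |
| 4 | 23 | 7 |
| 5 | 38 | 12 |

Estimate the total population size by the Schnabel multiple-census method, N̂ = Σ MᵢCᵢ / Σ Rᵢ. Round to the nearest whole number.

N ≈ 255

Marked at large before each occasion: Mᵢ = Σⱼ<ᵢ (Cⱼ − Rⱼ) → M1=0, M2=12, M3=27, M4=70, M5=86
Σ MᵢCᵢ = 0·12 + 12·16 + 27·48 + 70·23 + 86·38 = 0 + 192 + 1296 + 1610 + 3268 = 6366
Σ Rᵢ = 0 + 1 + 5 + 7 + 12 = 25
N̂ = 6366 / 25 ≈ 254.6 → 255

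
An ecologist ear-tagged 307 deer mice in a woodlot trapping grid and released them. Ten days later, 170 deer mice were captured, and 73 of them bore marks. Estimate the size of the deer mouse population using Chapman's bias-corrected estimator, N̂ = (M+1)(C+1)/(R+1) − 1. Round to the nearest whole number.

N ≈ 711

N̂ = (307+1)(170+1)/(73+1) − 1 = 308·171/74 − 1
= 52668/74 − 1 ≈ 711.7 − 1 ≈ 710.7 → 711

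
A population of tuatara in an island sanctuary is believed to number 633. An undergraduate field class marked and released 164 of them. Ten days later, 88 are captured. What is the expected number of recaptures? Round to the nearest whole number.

Expected recaptures E[R] = M·C / N.
E[R] = 164 × 88 / 633 = 14432 / 633 ≈ 22.8 → 23

expected recaptures ≈ 23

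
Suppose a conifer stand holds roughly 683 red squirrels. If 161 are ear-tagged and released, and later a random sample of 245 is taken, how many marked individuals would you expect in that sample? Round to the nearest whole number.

Expected recaptures E[R] = M·C / N.
E[R] = 161 × 245 / 683 = 39445 / 683 ≈ 57.8 → 58

expected recaptures ≈ 58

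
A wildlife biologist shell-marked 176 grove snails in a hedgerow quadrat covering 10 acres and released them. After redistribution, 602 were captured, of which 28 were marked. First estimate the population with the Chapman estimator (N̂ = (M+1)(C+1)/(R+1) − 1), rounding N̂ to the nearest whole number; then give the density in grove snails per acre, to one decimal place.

N̂ = 177·603/29 − 1 = 106731/29 − 1 ≈ 3679.4 → 3679
Density = N̂ / area = 3679 / 10 ≈ 367.90 → 367.9 per acre

density ≈ 367.9 grove snails per acre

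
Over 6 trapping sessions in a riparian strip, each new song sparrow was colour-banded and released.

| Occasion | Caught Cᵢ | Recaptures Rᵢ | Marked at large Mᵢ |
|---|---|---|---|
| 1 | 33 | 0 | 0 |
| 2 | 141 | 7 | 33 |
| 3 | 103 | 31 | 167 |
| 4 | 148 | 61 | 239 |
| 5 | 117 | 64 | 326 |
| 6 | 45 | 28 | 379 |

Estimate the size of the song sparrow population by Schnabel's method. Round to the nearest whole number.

Σ MᵢCᵢ = 0·33 + 33·141 + 167·103 + 239·148 + 326·117 + 379·45 = 0 + 4653 + 17201 + 35372 + 38142 + 17055 = 112423
Σ Rᵢ = 0 + 7 + 31 + 61 + 64 + 28 = 191
N̂ = 112423 / 191 ≈ 588.6 → 589

N ≈ 589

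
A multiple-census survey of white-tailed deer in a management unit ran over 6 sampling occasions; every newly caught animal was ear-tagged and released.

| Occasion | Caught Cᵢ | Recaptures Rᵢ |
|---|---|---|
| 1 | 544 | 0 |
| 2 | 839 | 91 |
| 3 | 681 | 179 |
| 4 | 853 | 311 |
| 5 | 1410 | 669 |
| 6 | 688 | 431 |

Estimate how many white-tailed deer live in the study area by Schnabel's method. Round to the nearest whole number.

N ≈ 4924

Marked at large before each occasion: Mᵢ = Σⱼ<ᵢ (Cⱼ − Rⱼ) → M1=0, M2=544, M3=1292, M4=1794, M5=2336, M6=3077
Σ MᵢCᵢ = 0·544 + 544·839 + 1292·681 + 1794·853 + 2336·1410 + 3077·688 = 0 + 456416 + 879852 + 1530282 + 3293760 + 2116976 = 8277286
Σ Rᵢ = 0 + 91 + 179 + 311 + 669 + 431 = 1681
N̂ = 8277286 / 1681 ≈ 4924.0 → 4924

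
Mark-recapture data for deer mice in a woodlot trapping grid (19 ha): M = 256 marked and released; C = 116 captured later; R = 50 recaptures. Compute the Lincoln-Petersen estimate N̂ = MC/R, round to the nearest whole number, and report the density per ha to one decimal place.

N̂ = 256·116/50 = 29696/50 ≈ 593.9 → 594
Density = N̂ / area = 594 / 19 ≈ 31.26 → 31.3 per ha

density ≈ 31.3 deer mice per ha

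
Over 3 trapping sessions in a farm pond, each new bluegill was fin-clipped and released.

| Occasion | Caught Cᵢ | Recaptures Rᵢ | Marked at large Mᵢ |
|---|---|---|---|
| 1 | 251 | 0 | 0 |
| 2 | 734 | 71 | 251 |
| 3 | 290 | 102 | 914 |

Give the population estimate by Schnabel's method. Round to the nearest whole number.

Σ MᵢCᵢ = 0·251 + 251·734 + 914·290 = 0 + 184234 + 265060 = 449294
Σ Rᵢ = 0 + 71 + 102 = 173
N̂ = 449294 / 173 ≈ 2597.1 → 2597

N ≈ 2597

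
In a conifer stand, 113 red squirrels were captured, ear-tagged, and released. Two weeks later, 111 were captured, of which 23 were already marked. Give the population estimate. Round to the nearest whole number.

N ≈ 545

If marked individuals mix randomly, R/C ≈ M/N, giving N ≈ M·C/R.
N = (113 × 111) / 23 = 12543 / 23 ≈ 545.3 → 545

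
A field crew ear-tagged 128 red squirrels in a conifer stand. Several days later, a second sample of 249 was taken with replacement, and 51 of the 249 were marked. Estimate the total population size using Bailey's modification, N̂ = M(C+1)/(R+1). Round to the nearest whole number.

N ≈ 615

N̂ = 128·(249+1)/(51+1) = 128·250/52 = 32000/52 ≈ 615.4 → 615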